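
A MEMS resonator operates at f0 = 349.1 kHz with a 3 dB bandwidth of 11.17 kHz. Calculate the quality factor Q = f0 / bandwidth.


Step 1: Q = f0 / bandwidth
Step 2: Q = 349.1 / 11.17
Q = 31.3


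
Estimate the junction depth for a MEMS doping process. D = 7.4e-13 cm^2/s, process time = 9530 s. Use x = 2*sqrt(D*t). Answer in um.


Step 1: Compute D*t = 7.4e-13 * 9530 = 7.0522e-09 cm^2
Step 2: sqrt(D*t) = 8.3977e-05 cm
Step 3: x = 2 * 8.3977e-05 cm = 1.67954e-04 cm
Step 4: Convert to um (1 cm = 1e4 um): x = 1.68 um


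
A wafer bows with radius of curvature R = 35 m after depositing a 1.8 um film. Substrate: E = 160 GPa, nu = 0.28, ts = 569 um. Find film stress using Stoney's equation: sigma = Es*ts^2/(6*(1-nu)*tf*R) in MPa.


Step 1: Compute numerator: Es * ts^2 = 160 * 569^2 = 51801760 (GPa*um^2)
Step 2: Compute denominator (R in um): 6*(1-nu)*tf*R = 6*0.72*1.8*35e6 = 272160000.0 (um^2)
Step 3: sigma (GPa) = 51801760 / 272160000.0 = 1.90336e-01 GPa
Step 4: Convert to MPa (x1000): sigma = 190.3 MPa


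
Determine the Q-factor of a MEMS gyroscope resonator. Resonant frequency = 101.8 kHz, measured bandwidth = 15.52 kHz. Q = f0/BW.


Step 1: Q = f0 / bandwidth
Step 2: Q = 101.8 / 15.52
Q = 6.6


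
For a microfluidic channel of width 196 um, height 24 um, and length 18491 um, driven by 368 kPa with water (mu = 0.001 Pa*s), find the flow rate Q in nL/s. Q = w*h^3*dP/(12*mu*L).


Step 1: Convert all dimensions to SI (meters).
w = 196e-6 m, h = 24e-6 m, L = 18491e-6 m, dP = 368e3 Pa
Step 2: Q = w * h^3 * dP / (12 * mu * L)
Q = 196e-6 * (24e-6)^3 * 368e3 / (12 * 0.001 * 18491e-6) = 4.49361614e-09 m^3/s
Step 3: Convert Q from m^3/s to nL/s (1 m^3 = 1e12 nL, so multiply by 1e12).
Q = 4493.616 nL/s


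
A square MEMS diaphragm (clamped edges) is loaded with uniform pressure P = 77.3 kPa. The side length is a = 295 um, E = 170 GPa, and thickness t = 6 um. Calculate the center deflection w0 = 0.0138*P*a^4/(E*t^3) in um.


Step 1: Convert pressure to compatible units (E is in GPa, so P in GPa).
P = 77.3 kPa = 77.3e-6 GPa
Step 2: Compute numerator: 0.0138 * P * a^4.
a^4 = 295^4 = 7573350625
numerator = 0.0138 * 77.3e-6 * 7573350625 = 8.079e+03
Step 3: Compute denominator: E * t^3 = 170 * 6^3 = 36720
Step 4: w0 = numerator / denominator = 8.079e+03 / 36720 = 0.22 um


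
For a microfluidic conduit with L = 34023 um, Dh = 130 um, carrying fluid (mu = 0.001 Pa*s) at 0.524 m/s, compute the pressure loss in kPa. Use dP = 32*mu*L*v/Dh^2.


Step 1: Convert to SI: L = 34023e-6 m, Dh = 130e-6 m
Step 2: dP = 32 * 0.001 * 34023e-6 * 0.524 / (130e-6)^2
Step 3: dP = 33757.26 Pa
Step 4: Convert to kPa: dP = 33.76 kPa


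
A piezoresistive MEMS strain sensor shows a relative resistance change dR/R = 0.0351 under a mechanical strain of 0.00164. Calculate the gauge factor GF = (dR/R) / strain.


Step 1: Identify values.
dR/R = 0.0351, strain = 0.00164
Step 2: GF = (dR/R) / strain = 0.0351 / 0.00164
GF = 21.4


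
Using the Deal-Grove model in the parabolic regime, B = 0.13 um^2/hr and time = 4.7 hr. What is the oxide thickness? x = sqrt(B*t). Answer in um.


Step 1: Compute B*t = 0.13 * 4.7 = 0.611
Step 2: x = sqrt(0.611)
x = 0.782 um


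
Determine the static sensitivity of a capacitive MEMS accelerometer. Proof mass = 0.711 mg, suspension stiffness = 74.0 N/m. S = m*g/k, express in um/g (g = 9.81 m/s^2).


Step 1: Convert mass: m = 0.711 mg = 7.11e-07 kg
Step 2: S = m * g / k = 7.11e-07 * 9.81 / 74.0
Step 3: S = 9.43e-08 m/g
Step 4: Convert to um/g: S = 0.094 um/g


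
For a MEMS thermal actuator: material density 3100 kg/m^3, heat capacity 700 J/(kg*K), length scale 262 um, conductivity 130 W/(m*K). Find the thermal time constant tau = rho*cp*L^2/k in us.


Step 1: Convert L to m: L = 262e-6 m
Step 2: L^2 = (262e-6)^2 = 6.8644e-08 m^2
Step 3: tau = 3100 * 700 * 6.8644e-08 / 130 = 1.14582677e-03 s
Step 4: Convert to microseconds (multiply by 1e6).
tau = 1145.827 us


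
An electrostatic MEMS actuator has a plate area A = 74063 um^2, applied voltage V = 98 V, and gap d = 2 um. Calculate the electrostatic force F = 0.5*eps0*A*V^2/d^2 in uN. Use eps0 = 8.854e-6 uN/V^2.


Step 1: Identify parameters.
eps0 = 8.854e-6 uN/V^2, A = 74063 um^2, V = 98 V, d = 2 um
Step 2: Compute V^2 = 98^2 = 9604
Step 3: Compute d^2 = 2^2 = 4
Step 4: F = 0.5 * 8.854e-6 * 74063 * 9604 / 4
F = 787.232 uN


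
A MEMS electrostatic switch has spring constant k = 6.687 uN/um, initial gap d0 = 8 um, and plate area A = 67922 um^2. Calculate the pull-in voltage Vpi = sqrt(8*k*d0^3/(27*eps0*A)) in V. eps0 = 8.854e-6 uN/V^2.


Step 1: Compute numerator: 8 * k * d0^3 = 8 * 6.687 * 8^3 = 27389.952
Step 2: Compute denominator: 27 * eps0 * A = 27 * 8.854e-6 * 67922 = 16.237297
Step 3: Vpi = sqrt(27389.952 / 16.237297)
Vpi = 41.07 V


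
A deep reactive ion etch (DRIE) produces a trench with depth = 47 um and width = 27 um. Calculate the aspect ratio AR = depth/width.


Step 1: AR = depth / width
Step 2: AR = 47 / 27
AR = 1.7


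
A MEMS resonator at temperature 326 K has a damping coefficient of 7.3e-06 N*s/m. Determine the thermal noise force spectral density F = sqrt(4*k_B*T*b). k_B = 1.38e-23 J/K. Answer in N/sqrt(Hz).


Step 1: Compute 4 * k_B * T * b
= 4 * 1.38e-23 * 326 * 7.3e-06
= 1.3136e-25 N^2/Hz
Step 2: F_noise = sqrt(1.3136e-25)
F_noise = 3.62e-13 N/sqrt(Hz)


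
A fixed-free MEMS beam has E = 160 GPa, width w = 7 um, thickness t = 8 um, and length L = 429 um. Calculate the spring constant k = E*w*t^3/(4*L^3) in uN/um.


Step 1: Convert E to consistent units (1 GPa = 1000 uN/um^2).
E = 160 GPa = 160000 uN/um^2
Step 2: Compute t^3 = 8^3 = 512
Step 3: Compute L^3 = 429^3 = 78953589
Step 4: k = 160000 * 7 * 512 / (4 * 78953589)
k = 1.8158 uN/um


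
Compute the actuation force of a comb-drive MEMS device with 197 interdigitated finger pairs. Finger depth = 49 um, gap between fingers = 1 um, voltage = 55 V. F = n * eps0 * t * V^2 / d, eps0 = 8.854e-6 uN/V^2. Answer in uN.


Step 1: Parameters: n=197, eps0=8.854e-6 uN/V^2, t=49 um, V=55 V, d=1 um
Step 2: V^2 = 3025
Step 3: F = 197 * 8.854e-6 * 49 * 3025 / 1
F = 258.54 uN


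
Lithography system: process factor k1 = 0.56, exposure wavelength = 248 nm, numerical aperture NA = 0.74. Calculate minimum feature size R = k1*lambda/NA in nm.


Step 1: Identify values: k1 = 0.56, lambda = 248 nm, NA = 0.74
Step 2: R = k1 * lambda / NA
R = 0.56 * 248 / 0.74
R = 187.7 nm


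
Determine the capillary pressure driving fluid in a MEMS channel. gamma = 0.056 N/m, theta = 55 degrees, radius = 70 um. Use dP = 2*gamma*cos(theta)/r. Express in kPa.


Step 1: cos(55 deg) = 0.5736
Step 2: Convert r to m: r = 70e-6 m
Step 3: dP = 2 * 0.056 * 0.5736 / 70e-6 = 917.8 Pa
Step 4: Convert Pa to kPa (divide by 1000).
dP = 0.92 kPa


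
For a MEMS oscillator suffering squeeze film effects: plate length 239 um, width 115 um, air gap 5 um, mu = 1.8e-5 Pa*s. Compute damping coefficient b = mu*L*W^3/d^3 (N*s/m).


Step 1: Convert to SI.
L = 239e-6 m, W = 115e-6 m, d = 5e-6 m
Step 2: W^3 = (115e-6)^3 = 1.52e-12 m^3
Step 3: d^3 = (5e-6)^3 = 1.25e-16 m^3
Step 4: b = 1.8e-5 * 239e-6 * 1.52e-12 / 1.25e-16
b = 5.23e-05 N*s/m


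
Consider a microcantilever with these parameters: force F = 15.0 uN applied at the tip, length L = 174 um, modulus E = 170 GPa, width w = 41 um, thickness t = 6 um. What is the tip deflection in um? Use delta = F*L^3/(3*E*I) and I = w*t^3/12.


Step 1: Calculate the second moment of area.
I = w * t^3 / 12 = 41 * 6^3 / 12 = 738.0 um^4
Step 2: Convert E to consistent units (1 GPa = 1000 uN/um^2).
E = 170 GPa = 170000 uN/um^2
Step 3: Calculate tip deflection.
delta = F * L^3 / (3 * E * I)
delta = 15.0 * 174^3 / (3 * 170000 * 738.0)
delta = 0.2099 um


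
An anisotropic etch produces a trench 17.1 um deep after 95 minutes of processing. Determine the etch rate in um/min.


Step 1: Etch rate = depth / time
Step 2: rate = 17.1 / 95
rate = 0.18 um/min


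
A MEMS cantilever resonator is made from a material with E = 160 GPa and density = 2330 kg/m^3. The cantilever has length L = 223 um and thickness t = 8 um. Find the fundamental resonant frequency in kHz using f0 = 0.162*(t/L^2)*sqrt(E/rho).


Step 1: Convert units to SI.
t_SI = 8e-6 m, L_SI = 223e-6 m
Step 2: Calculate sqrt(E/rho).
sqrt(160e9 / 2330) = 8286.71 m/s
Step 3: Compute f0.
f0 = 0.162 * 8e-6 / (223e-6)^2 * 8286.71 = 215962.0 Hz = 215.96 kHz


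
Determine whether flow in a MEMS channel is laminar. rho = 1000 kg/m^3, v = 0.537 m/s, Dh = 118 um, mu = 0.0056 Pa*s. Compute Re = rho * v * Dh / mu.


Step 1: Convert Dh to meters: Dh = 118e-6 m
Step 2: Re = rho * v * Dh / mu
Re = 1000 * 0.537 * 118e-6 / 0.0056
Re = 11.315
Since Re = 11.315 is below ~2300, the flow is laminar.


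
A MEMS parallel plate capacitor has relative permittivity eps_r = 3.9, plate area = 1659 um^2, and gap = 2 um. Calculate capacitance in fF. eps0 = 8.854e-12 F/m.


Step 1: Convert area to m^2: A = 1659e-12 m^2
Step 2: Convert gap to m: d = 2e-6 m
Step 3: C = eps0 * eps_r * A / d
C = 8.854e-12 * 3.9 * 1659e-12 / 2e-6
Step 4: Convert to fF (multiply by 1e15).
C = 28.64 fF


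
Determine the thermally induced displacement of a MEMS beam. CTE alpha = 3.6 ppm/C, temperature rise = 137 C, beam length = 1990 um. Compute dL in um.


Step 1: Convert CTE: alpha = 3.6 ppm/C = 3.6e-6 /C
Step 2: dL = 3.6e-6 * 137 * 1990
dL = 0.9815 um


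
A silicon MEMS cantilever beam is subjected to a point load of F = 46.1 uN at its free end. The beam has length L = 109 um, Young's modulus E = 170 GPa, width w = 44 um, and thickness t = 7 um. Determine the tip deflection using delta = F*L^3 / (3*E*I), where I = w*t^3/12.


Step 1: Calculate the second moment of area.
I = w * t^3 / 12 = 44 * 7^3 / 12 = 1257.6667 um^4
Step 2: Convert E to consistent units (1 GPa = 1000 uN/um^2).
E = 170 GPa = 170000 uN/um^2
Step 3: Calculate tip deflection.
delta = F * L^3 / (3 * E * I)
delta = 46.1 * 109^3 / (3 * 170000 * 1257.6667)
delta = 0.0931 um


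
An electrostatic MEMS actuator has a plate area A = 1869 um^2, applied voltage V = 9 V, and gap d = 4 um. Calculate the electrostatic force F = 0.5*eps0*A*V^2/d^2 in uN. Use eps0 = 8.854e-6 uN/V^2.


Step 1: Identify parameters.
eps0 = 8.854e-6 uN/V^2, A = 1869 um^2, V = 9 V, d = 4 um
Step 2: Compute V^2 = 9^2 = 81
Step 3: Compute d^2 = 4^2 = 16
Step 4: F = 0.5 * 8.854e-6 * 1869 * 81 / 16
F = 0.042 uN


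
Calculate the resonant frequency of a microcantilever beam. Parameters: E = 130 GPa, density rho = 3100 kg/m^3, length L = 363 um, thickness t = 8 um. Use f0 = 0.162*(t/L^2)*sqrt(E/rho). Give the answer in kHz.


Step 1: Convert units to SI.
t_SI = 8e-6 m, L_SI = 363e-6 m
Step 2: Calculate sqrt(E/rho).
sqrt(130e9 / 3100) = 6475.76 m/s
Step 3: Compute f0.
f0 = 0.162 * 8e-6 / (363e-6)^2 * 6475.76 = 63691.6 Hz = 63.69 kHz


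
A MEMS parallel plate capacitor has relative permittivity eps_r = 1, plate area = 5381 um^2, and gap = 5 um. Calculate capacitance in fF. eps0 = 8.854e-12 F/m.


Step 1: Convert area to m^2: A = 5381e-12 m^2
Step 2: Convert gap to m: d = 5e-6 m
Step 3: C = eps0 * eps_r * A / d
C = 8.854e-12 * 1 * 5381e-12 / 5e-6
Step 4: Convert to fF (multiply by 1e15).
C = 9.53 fF


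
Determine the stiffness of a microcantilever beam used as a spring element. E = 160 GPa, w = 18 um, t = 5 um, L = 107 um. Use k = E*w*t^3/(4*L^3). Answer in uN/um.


Step 1: Convert E to consistent units (1 GPa = 1000 uN/um^2).
E = 160 GPa = 160000 uN/um^2
Step 2: Compute t^3 = 5^3 = 125
Step 3: Compute L^3 = 107^3 = 1225043
Step 4: k = 160000 * 18 * 125 / (4 * 1225043)
k = 73.4668 uN/um


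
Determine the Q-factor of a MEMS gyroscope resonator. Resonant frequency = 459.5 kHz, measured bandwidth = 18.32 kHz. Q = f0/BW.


Step 1: Q = f0 / bandwidth
Step 2: Q = 459.5 / 18.32
Q = 25.1


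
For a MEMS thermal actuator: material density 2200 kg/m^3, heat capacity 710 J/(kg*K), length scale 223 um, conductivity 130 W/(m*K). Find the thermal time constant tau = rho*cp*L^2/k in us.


Step 1: Convert L to m: L = 223e-6 m
Step 2: L^2 = (223e-6)^2 = 4.9729e-08 m^2
Step 3: tau = 2200 * 710 * 4.9729e-08 / 130 = 5.9751306e-04 s
Step 4: Convert to microseconds (multiply by 1e6).
tau = 597.513 us


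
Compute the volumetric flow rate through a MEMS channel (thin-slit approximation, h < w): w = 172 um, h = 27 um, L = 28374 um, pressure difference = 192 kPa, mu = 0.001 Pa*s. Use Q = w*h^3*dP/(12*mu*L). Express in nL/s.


Step 1: Convert all dimensions to SI (meters).
w = 172e-6 m, h = 27e-6 m, L = 28374e-6 m, dP = 192e3 Pa
Step 2: Q = w * h^3 * dP / (12 * mu * L)
Q = 172e-6 * (27e-6)^3 * 192e3 / (12 * 0.001 * 28374e-6) = 1.90905815e-09 m^3/s
Step 3: Convert Q from m^3/s to nL/s (1 m^3 = 1e12 nL, so multiply by 1e12).
Q = 1909.058 nL/s


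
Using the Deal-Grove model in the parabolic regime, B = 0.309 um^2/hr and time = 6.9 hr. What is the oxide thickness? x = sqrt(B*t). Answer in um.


Step 1: Compute B*t = 0.309 * 6.9 = 2.1321
Step 2: x = sqrt(2.1321)
x = 1.46 um


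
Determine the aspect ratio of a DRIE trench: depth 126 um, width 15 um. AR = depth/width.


Step 1: AR = depth / width
Step 2: AR = 126 / 15
AR = 8.4


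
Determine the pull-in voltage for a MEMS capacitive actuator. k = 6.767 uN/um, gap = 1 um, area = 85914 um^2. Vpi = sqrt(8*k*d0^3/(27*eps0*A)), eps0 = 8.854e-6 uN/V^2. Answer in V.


Step 1: Compute numerator: 8 * k * d0^3 = 8 * 6.767 * 1^3 = 54.136
Step 2: Compute denominator: 27 * eps0 * A = 27 * 8.854e-6 * 85914 = 20.538429
Step 3: Vpi = sqrt(54.136 / 20.538429)
Vpi = 1.62 V


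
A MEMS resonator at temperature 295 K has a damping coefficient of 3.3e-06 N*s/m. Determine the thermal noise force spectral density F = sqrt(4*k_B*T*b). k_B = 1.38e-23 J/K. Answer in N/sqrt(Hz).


Step 1: Compute 4 * k_B * T * b
= 4 * 1.38e-23 * 295 * 3.3e-06
= 5.3737e-26 N^2/Hz
Step 2: F_noise = sqrt(5.3737e-26)
F_noise = 2.32e-13 N/sqrt(Hz)


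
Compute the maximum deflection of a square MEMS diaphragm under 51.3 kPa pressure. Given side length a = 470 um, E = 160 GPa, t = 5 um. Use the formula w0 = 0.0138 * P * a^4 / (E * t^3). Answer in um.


Step 1: Convert pressure to compatible units (E is in GPa, so P in GPa).
P = 51.3 kPa = 51.3e-6 GPa
Step 2: Compute numerator: 0.0138 * P * a^4.
a^4 = 470^4 = 48796810000
numerator = 0.0138 * 51.3e-6 * 48796810000 = 3.454521e+04
Step 3: Compute denominator: E * t^3 = 160 * 5^3 = 20000
Step 4: w0 = numerator / denominator = 3.454521e+04 / 20000 = 1.7273 um


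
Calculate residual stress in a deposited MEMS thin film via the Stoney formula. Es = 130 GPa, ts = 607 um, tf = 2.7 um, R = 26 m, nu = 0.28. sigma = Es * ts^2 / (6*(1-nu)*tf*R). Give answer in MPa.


Step 1: Compute numerator: Es * ts^2 = 130 * 607^2 = 47898370 (GPa*um^2)
Step 2: Compute denominator (R in um): 6*(1-nu)*tf*R = 6*0.72*2.7*26e6 = 303264000.0 (um^2)
Step 3: sigma (GPa) = 47898370 / 303264000.0 = 1.57943e-01 GPa
Step 4: Convert to MPa (x1000): sigma = 157.9 MPa


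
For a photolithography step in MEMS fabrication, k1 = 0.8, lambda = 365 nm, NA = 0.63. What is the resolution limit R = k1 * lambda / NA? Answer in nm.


Step 1: Identify values: k1 = 0.8, lambda = 365 nm, NA = 0.63
Step 2: R = k1 * lambda / NA
R = 0.8 * 365 / 0.63
R = 463.5 nm


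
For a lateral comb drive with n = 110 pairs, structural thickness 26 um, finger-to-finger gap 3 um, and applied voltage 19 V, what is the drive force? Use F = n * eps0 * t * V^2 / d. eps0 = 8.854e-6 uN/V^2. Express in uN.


Step 1: Parameters: n=110, eps0=8.854e-6 uN/V^2, t=26 um, V=19 V, d=3 um
Step 2: V^2 = 361
Step 3: F = 110 * 8.854e-6 * 26 * 361 / 3
F = 3.047 uN


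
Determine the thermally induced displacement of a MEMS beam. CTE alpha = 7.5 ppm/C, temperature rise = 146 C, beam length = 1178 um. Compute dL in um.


Step 1: Convert CTE: alpha = 7.5 ppm/C = 7.5e-6 /C
Step 2: dL = 7.5e-6 * 146 * 1178
dL = 1.2899 um


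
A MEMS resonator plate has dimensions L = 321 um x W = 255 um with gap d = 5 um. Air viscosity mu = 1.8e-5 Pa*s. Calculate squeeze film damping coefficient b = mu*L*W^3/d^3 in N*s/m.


Step 1: Convert to SI.
L = 321e-6 m, W = 255e-6 m, d = 5e-6 m
Step 2: W^3 = (255e-6)^3 = 1.66e-11 m^3
Step 3: d^3 = (5e-6)^3 = 1.25e-16 m^3
Step 4: b = 1.8e-5 * 321e-6 * 1.66e-11 / 1.25e-16
b = 7.66e-04 N*s/m


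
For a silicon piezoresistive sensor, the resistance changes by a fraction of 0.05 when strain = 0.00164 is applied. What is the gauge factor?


Step 1: Identify values.
dR/R = 0.05, strain = 0.00164
Step 2: GF = (dR/R) / strain = 0.05 / 0.00164
GF = 30.5


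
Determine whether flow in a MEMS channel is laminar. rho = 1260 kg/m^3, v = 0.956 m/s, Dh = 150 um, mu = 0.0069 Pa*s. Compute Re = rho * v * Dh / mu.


Step 1: Convert Dh to meters: Dh = 150e-6 m
Step 2: Re = rho * v * Dh / mu
Re = 1260 * 0.956 * 150e-6 / 0.0069
Re = 26.186
Since Re = 26.186 is below ~2300, the flow is laminar.


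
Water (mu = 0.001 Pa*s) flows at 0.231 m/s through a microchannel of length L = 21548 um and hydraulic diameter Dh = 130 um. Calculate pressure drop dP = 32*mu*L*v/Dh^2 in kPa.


Step 1: Convert to SI: L = 21548e-6 m, Dh = 130e-6 m
Step 2: dP = 32 * 0.001 * 21548e-6 * 0.231 / (130e-6)^2
Step 3: dP = 9425.02 Pa
Step 4: Convert to kPa: dP = 9.43 kPa


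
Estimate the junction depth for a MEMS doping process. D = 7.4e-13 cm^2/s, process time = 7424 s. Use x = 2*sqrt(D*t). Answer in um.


Step 1: Compute D*t = 7.4e-13 * 7424 = 5.49376e-09 cm^2
Step 2: sqrt(D*t) = 7.41199e-05 cm
Step 3: x = 2 * 7.41199e-05 cm = 1.482398e-04 cm
Step 4: Convert to um (1 cm = 1e4 um): x = 1.482 um


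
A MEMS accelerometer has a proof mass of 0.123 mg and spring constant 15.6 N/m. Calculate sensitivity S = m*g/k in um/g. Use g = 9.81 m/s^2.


Step 1: Convert mass: m = 0.123 mg = 1.23e-07 kg
Step 2: S = m * g / k = 1.23e-07 * 9.81 / 15.6
Step 3: S = 7.73e-08 m/g
Step 4: Convert to um/g: S = 0.077 um/g


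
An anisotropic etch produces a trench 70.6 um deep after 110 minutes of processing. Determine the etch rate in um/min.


Step 1: Etch rate = depth / time
Step 2: rate = 70.6 / 110
rate = 0.642 um/min


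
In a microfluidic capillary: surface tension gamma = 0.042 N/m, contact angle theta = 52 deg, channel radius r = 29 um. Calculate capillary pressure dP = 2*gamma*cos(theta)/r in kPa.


Step 1: cos(52 deg) = 0.6157
Step 2: Convert r to m: r = 29e-6 m
Step 3: dP = 2 * 0.042 * 0.6157 / 29e-6 = 1783.4 Pa
Step 4: Convert Pa to kPa (divide by 1000).
dP = 1.78 kPa


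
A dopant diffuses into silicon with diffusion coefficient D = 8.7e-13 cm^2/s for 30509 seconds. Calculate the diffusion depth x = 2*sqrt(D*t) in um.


Step 1: Compute D*t = 8.7e-13 * 30509 = 2.654283e-08 cm^2
Step 2: sqrt(D*t) = 1.6292e-04 cm
Step 3: x = 2 * 1.6292e-04 cm = 3.2584e-04 cm
Step 4: Convert to um (1 cm = 1e4 um): x = 3.258 um


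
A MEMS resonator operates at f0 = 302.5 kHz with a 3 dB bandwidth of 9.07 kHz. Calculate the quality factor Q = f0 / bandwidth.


Step 1: Q = f0 / bandwidth
Step 2: Q = 302.5 / 9.07
Q = 33.4


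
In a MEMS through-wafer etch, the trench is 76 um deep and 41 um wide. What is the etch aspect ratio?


Step 1: AR = depth / width
Step 2: AR = 76 / 41
AR = 1.9


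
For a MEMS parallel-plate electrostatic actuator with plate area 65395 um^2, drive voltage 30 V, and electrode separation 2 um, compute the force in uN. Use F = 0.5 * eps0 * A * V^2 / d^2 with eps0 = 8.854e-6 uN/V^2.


Step 1: Identify parameters.
eps0 = 8.854e-6 uN/V^2, A = 65395 um^2, V = 30 V, d = 2 um
Step 2: Compute V^2 = 30^2 = 900
Step 3: Compute d^2 = 2^2 = 4
Step 4: F = 0.5 * 8.854e-6 * 65395 * 900 / 4
F = 65.138 uN


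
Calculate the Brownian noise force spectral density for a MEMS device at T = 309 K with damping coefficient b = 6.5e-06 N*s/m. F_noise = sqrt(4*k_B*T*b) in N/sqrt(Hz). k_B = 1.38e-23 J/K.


Step 1: Compute 4 * k_B * T * b
= 4 * 1.38e-23 * 309 * 6.5e-06
= 1.1087e-25 N^2/Hz
Step 2: F_noise = sqrt(1.1087e-25)
F_noise = 3.33e-13 N/sqrt(Hz)


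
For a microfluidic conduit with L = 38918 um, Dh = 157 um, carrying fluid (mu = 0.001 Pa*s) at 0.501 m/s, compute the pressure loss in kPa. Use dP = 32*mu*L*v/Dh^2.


Step 1: Convert to SI: L = 38918e-6 m, Dh = 157e-6 m
Step 2: dP = 32 * 0.001 * 38918e-6 * 0.501 / (157e-6)^2
Step 3: dP = 25312.73 Pa
Step 4: Convert to kPa: dP = 25.31 kPa


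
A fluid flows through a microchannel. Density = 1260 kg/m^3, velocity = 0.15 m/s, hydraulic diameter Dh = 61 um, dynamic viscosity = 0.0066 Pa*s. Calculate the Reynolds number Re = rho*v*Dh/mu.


Step 1: Convert Dh to meters: Dh = 61e-6 m
Step 2: Re = rho * v * Dh / mu
Re = 1260 * 0.15 * 61e-6 / 0.0066
Re = 1.747


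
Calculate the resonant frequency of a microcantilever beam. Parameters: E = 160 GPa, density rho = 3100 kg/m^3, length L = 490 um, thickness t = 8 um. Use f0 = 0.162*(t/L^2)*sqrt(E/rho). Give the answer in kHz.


Step 1: Convert units to SI.
t_SI = 8e-6 m, L_SI = 490e-6 m
Step 2: Calculate sqrt(E/rho).
sqrt(160e9 / 3100) = 7184.21 m/s
Step 3: Compute f0.
f0 = 0.162 * 8e-6 / (490e-6)^2 * 7184.21 = 38778.6 Hz = 38.78 kHz


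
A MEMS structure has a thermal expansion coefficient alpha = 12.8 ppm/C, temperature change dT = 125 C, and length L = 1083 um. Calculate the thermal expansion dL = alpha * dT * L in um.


Step 1: Convert CTE: alpha = 12.8 ppm/C = 12.8e-6 /C
Step 2: dL = 12.8e-6 * 125 * 1083
dL = 1.7328 um


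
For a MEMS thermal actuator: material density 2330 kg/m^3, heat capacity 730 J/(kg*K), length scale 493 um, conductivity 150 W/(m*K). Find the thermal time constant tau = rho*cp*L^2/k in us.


Step 1: Convert L to m: L = 493e-6 m
Step 2: L^2 = (493e-6)^2 = 2.43049e-07 m^2
Step 3: tau = 2330 * 730 * 2.43049e-07 / 150 = 2.75601363e-03 s
Step 4: Convert to microseconds (multiply by 1e6).
tau = 2756.014 us


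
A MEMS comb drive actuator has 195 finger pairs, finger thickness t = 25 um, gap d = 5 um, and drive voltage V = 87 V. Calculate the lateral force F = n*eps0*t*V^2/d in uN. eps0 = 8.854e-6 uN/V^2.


Step 1: Parameters: n=195, eps0=8.854e-6 uN/V^2, t=25 um, V=87 V, d=5 um
Step 2: V^2 = 7569
Step 3: F = 195 * 8.854e-6 * 25 * 7569 / 5
F = 65.341 uN


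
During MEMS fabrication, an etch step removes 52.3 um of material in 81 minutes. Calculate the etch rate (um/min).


Step 1: Etch rate = depth / time
Step 2: rate = 52.3 / 81
rate = 0.646 um/min


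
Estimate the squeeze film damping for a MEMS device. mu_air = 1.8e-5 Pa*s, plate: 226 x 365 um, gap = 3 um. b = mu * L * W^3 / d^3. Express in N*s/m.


Step 1: Convert to SI.
L = 226e-6 m, W = 365e-6 m, d = 3e-6 m
Step 2: W^3 = (365e-6)^3 = 4.86e-11 m^3
Step 3: d^3 = (3e-6)^3 = 2.70e-17 m^3
Step 4: b = 1.8e-5 * 226e-6 * 4.86e-11 / 2.70e-17
b = 7.33e-03 N*s/m


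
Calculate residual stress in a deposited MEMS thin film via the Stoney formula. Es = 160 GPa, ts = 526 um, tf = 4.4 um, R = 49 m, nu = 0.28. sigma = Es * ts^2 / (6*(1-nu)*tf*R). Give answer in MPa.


Step 1: Compute numerator: Es * ts^2 = 160 * 526^2 = 44268160 (GPa*um^2)
Step 2: Compute denominator (R in um): 6*(1-nu)*tf*R = 6*0.72*4.4*49e6 = 931392000.0 (um^2)
Step 3: sigma (GPa) = 44268160 / 931392000.0 = 4.7529e-02 GPa
Step 4: Convert to MPa (x1000): sigma = 47.5 MPa


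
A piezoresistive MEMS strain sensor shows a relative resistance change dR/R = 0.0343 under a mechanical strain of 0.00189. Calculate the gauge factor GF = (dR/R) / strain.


Step 1: Identify values.
dR/R = 0.0343, strain = 0.00189
Step 2: GF = (dR/R) / strain = 0.0343 / 0.00189
GF = 18.1


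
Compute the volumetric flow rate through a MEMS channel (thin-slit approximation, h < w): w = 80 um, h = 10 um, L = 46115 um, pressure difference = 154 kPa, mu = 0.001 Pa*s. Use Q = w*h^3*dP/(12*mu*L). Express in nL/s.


Step 1: Convert all dimensions to SI (meters).
w = 80e-6 m, h = 10e-6 m, L = 46115e-6 m, dP = 154e3 Pa
Step 2: Q = w * h^3 * dP / (12 * mu * L)
Q = 80e-6 * (10e-6)^3 * 154e3 / (12 * 0.001 * 46115e-6) = 2.226318e-11 m^3/s
Step 3: Convert Q from m^3/s to nL/s (1 m^3 = 1e12 nL, so multiply by 1e12).
Q = 22.263 nL/s


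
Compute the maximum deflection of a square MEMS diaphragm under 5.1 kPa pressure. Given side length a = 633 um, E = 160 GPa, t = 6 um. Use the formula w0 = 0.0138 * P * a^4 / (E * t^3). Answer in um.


Step 1: Convert pressure to compatible units (E is in GPa, so P in GPa).
P = 5.1 kPa = 5.1e-6 GPa
Step 2: Compute numerator: 0.0138 * P * a^4.
a^4 = 633^4 = 160551674721
numerator = 0.0138 * 5.1e-6 * 160551674721 = 1.13e+04
Step 3: Compute denominator: E * t^3 = 160 * 6^3 = 34560
Step 4: w0 = numerator / denominator = 1.13e+04 / 34560 = 0.327 um


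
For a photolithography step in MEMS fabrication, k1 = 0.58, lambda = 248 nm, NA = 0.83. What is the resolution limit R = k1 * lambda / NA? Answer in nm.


Step 1: Identify values: k1 = 0.58, lambda = 248 nm, NA = 0.83
Step 2: R = k1 * lambda / NA
R = 0.58 * 248 / 0.83
R = 173.3 nm


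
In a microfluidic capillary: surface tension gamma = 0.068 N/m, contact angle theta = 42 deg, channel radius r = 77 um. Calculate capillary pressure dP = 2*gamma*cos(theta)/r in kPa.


Step 1: cos(42 deg) = 0.7431
Step 2: Convert r to m: r = 77e-6 m
Step 3: dP = 2 * 0.068 * 0.7431 / 77e-6 = 1312.5 Pa
Step 4: Convert Pa to kPa (divide by 1000).
dP = 1.31 kPa


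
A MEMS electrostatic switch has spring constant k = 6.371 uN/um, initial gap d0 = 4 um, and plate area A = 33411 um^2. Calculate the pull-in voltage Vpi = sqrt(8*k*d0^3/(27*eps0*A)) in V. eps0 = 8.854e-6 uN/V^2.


Step 1: Compute numerator: 8 * k * d0^3 = 8 * 6.371 * 4^3 = 3261.952
Step 2: Compute denominator: 27 * eps0 * A = 27 * 8.854e-6 * 33411 = 7.987167
Step 3: Vpi = sqrt(3261.952 / 7.987167)
Vpi = 20.21 V


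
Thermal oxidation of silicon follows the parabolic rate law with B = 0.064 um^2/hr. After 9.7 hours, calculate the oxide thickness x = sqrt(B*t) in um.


Step 1: Compute B*t = 0.064 * 9.7 = 0.6208
Step 2: x = sqrt(0.6208)
x = 0.788 um


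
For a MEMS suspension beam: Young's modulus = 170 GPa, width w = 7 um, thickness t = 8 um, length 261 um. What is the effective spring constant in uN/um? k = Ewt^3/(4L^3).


Step 1: Convert E to consistent units (1 GPa = 1000 uN/um^2).
E = 170 GPa = 170000 uN/um^2
Step 2: Compute t^3 = 8^3 = 512
Step 3: Compute L^3 = 261^3 = 17779581
Step 4: k = 170000 * 7 * 512 / (4 * 17779581)
k = 8.5671 uN/um


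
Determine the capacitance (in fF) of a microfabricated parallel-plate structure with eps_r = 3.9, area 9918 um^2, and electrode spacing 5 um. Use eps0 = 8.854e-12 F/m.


Step 1: Convert area to m^2: A = 9918e-12 m^2
Step 2: Convert gap to m: d = 5e-6 m
Step 3: C = eps0 * eps_r * A / d
C = 8.854e-12 * 3.9 * 9918e-12 / 5e-6
Step 4: Convert to fF (multiply by 1e15).
C = 68.49 fF


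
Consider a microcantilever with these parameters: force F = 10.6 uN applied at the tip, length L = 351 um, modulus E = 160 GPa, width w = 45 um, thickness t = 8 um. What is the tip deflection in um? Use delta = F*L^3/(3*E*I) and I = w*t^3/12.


Step 1: Calculate the second moment of area.
I = w * t^3 / 12 = 45 * 8^3 / 12 = 1920.0 um^4
Step 2: Convert E to consistent units (1 GPa = 1000 uN/um^2).
E = 160 GPa = 160000 uN/um^2
Step 3: Calculate tip deflection.
delta = F * L^3 / (3 * E * I)
delta = 10.6 * 351^3 / (3 * 160000 * 1920.0)
delta = 0.4974 um


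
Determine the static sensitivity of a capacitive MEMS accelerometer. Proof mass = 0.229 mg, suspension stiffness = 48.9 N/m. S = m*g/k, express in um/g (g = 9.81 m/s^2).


Step 1: Convert mass: m = 0.229 mg = 2.29e-07 kg
Step 2: S = m * g / k = 2.29e-07 * 9.81 / 48.9
Step 3: S = 4.59e-08 m/g
Step 4: Convert to um/g: S = 0.046 um/g


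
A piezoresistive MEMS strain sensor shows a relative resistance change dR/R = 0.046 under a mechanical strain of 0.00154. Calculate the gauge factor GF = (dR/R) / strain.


Step 1: Identify values.
dR/R = 0.046, strain = 0.00154
Step 2: GF = (dR/R) / strain = 0.046 / 0.00154
GF = 29.9


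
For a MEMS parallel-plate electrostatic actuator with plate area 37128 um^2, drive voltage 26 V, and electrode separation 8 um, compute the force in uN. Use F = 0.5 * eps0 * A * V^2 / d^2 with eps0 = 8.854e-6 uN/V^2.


Step 1: Identify parameters.
eps0 = 8.854e-6 uN/V^2, A = 37128 um^2, V = 26 V, d = 8 um
Step 2: Compute V^2 = 26^2 = 676
Step 3: Compute d^2 = 8^2 = 64
Step 4: F = 0.5 * 8.854e-6 * 37128 * 676 / 64
F = 1.736 uN


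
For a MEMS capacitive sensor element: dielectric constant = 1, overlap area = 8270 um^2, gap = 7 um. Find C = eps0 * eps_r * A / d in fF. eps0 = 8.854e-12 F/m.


Step 1: Convert area to m^2: A = 8270e-12 m^2
Step 2: Convert gap to m: d = 7e-6 m
Step 3: C = eps0 * eps_r * A / d
C = 8.854e-12 * 1 * 8270e-12 / 7e-6
Step 4: Convert to fF (multiply by 1e15).
C = 10.46 fF


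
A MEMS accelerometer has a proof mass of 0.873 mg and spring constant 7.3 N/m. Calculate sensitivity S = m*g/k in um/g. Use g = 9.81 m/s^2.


Step 1: Convert mass: m = 0.873 mg = 8.73e-07 kg
Step 2: S = m * g / k = 8.73e-07 * 9.81 / 7.3
Step 3: S = 1.17e-06 m/g
Step 4: Convert to um/g: S = 1.173 um/g


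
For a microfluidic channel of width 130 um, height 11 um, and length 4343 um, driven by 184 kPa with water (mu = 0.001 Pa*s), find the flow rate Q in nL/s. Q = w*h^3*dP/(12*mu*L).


Step 1: Convert all dimensions to SI (meters).
w = 130e-6 m, h = 11e-6 m, L = 4343e-6 m, dP = 184e3 Pa
Step 2: Q = w * h^3 * dP / (12 * mu * L)
Q = 130e-6 * (11e-6)^3 * 184e3 / (12 * 0.001 * 4343e-6) = 6.1089723e-10 m^3/s
Step 3: Convert Q from m^3/s to nL/s (1 m^3 = 1e12 nL, so multiply by 1e12).
Q = 610.897 nL/s


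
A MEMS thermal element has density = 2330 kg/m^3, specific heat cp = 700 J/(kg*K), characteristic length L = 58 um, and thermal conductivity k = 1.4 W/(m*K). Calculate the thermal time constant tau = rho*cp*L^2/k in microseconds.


Step 1: Convert L to m: L = 58e-6 m
Step 2: L^2 = (58e-6)^2 = 3.364e-09 m^2
Step 3: tau = 2330 * 700 * 3.364e-09 / 1.4 = 3.91906e-03 s
Step 4: Convert to microseconds (multiply by 1e6).
tau = 3919.06 us


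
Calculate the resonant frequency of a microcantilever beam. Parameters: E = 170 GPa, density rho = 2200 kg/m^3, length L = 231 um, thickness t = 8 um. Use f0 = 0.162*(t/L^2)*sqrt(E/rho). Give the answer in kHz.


Step 1: Convert units to SI.
t_SI = 8e-6 m, L_SI = 231e-6 m
Step 2: Calculate sqrt(E/rho).
sqrt(170e9 / 2200) = 8790.49 m/s
Step 3: Compute f0.
f0 = 0.162 * 8e-6 / (231e-6)^2 * 8790.49 = 213498.2 Hz = 213.5 kHz


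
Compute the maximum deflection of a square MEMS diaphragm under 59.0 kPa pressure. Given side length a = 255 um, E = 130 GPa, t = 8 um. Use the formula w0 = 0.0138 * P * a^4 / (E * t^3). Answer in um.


Step 1: Convert pressure to compatible units (E is in GPa, so P in GPa).
P = 59.0 kPa = 59.0e-6 GPa
Step 2: Compute numerator: 0.0138 * P * a^4.
a^4 = 255^4 = 4228250625
numerator = 0.0138 * 59.0e-6 * 4228250625 = 3.4426e+03
Step 3: Compute denominator: E * t^3 = 130 * 8^3 = 66560
Step 4: w0 = numerator / denominator = 3.4426e+03 / 66560 = 0.0517 um


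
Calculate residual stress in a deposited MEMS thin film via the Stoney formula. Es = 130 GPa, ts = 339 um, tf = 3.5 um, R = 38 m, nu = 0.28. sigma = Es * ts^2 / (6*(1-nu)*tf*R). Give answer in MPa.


Step 1: Compute numerator: Es * ts^2 = 130 * 339^2 = 14939730 (GPa*um^2)
Step 2: Compute denominator (R in um): 6*(1-nu)*tf*R = 6*0.72*3.5*38e6 = 574560000.0 (um^2)
Step 3: sigma (GPa) = 14939730 / 574560000.0 = 2.6002e-02 GPa
Step 4: Convert to MPa (x1000): sigma = 26.0 MPa


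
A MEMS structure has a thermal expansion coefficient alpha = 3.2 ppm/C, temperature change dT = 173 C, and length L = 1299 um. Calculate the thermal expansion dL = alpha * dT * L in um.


Step 1: Convert CTE: alpha = 3.2 ppm/C = 3.2e-6 /C
Step 2: dL = 3.2e-6 * 173 * 1299
dL = 0.7191 um


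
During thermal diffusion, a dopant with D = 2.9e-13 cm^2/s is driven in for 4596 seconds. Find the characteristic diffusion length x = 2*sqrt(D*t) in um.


Step 1: Compute D*t = 2.9e-13 * 4596 = 1.33284e-09 cm^2
Step 2: sqrt(D*t) = 3.651e-05 cm
Step 3: x = 2 * 3.651e-05 cm = 7.302e-05 cm
Step 4: Convert to um (1 cm = 1e4 um): x = 0.73 um


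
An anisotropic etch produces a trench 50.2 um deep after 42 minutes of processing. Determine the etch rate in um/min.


Step 1: Etch rate = depth / time
Step 2: rate = 50.2 / 42
rate = 1.195 um/min


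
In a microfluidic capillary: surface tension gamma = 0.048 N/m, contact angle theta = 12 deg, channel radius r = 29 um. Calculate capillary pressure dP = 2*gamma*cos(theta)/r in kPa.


Step 1: cos(12 deg) = 0.9781
Step 2: Convert r to m: r = 29e-6 m
Step 3: dP = 2 * 0.048 * 0.9781 / 29e-6 = 3237.8 Pa
Step 4: Convert Pa to kPa (divide by 1000).
dP = 3.24 kPa


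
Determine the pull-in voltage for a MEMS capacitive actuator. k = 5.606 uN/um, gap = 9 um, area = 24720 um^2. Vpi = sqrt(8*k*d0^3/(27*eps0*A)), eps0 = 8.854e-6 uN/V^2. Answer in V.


Step 1: Compute numerator: 8 * k * d0^3 = 8 * 5.606 * 9^3 = 32694.192
Step 2: Compute denominator: 27 * eps0 * A = 27 * 8.854e-6 * 24720 = 5.909514
Step 3: Vpi = sqrt(32694.192 / 5.909514)
Vpi = 74.38 V


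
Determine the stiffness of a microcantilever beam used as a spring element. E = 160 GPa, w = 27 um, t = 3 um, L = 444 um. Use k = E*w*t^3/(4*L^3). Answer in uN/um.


Step 1: Convert E to consistent units (1 GPa = 1000 uN/um^2).
E = 160 GPa = 160000 uN/um^2
Step 2: Compute t^3 = 3^3 = 27
Step 3: Compute L^3 = 444^3 = 87528384
Step 4: k = 160000 * 27 * 27 / (4 * 87528384)
k = 0.3331 uN/um


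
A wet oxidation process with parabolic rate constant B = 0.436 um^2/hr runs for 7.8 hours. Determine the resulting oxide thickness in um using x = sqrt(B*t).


Step 1: Compute B*t = 0.436 * 7.8 = 3.4008
Step 2: x = sqrt(3.4008)
x = 1.844 um


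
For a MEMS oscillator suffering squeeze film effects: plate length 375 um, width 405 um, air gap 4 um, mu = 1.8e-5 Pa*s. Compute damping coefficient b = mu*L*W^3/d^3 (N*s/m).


Step 1: Convert to SI.
L = 375e-6 m, W = 405e-6 m, d = 4e-6 m
Step 2: W^3 = (405e-6)^3 = 6.64e-11 m^3
Step 3: d^3 = (4e-6)^3 = 6.40e-17 m^3
Step 4: b = 1.8e-5 * 375e-6 * 6.64e-11 / 6.40e-17
b = 7.01e-03 N*s/m


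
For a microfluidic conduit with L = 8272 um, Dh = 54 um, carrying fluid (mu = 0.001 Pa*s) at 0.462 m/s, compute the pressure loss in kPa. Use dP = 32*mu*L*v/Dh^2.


Step 1: Convert to SI: L = 8272e-6 m, Dh = 54e-6 m
Step 2: dP = 32 * 0.001 * 8272e-6 * 0.462 / (54e-6)^2
Step 3: dP = 41938.70 Pa
Step 4: Convert to kPa: dP = 41.94 kPa


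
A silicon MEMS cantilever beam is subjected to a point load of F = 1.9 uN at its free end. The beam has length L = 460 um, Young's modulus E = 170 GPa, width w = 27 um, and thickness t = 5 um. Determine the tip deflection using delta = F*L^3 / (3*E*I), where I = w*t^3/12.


Step 1: Calculate the second moment of area.
I = w * t^3 / 12 = 27 * 5^3 / 12 = 281.25 um^4
Step 2: Convert E to consistent units (1 GPa = 1000 uN/um^2).
E = 170 GPa = 170000 uN/um^2
Step 3: Calculate tip deflection.
delta = F * L^3 / (3 * E * I)
delta = 1.9 * 460^3 / (3 * 170000 * 281.25)
delta = 1.2893 um


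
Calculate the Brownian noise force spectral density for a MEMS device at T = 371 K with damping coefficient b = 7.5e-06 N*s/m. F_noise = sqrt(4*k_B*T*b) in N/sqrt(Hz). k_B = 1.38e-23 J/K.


Step 1: Compute 4 * k_B * T * b
= 4 * 1.38e-23 * 371 * 7.5e-06
= 1.5359e-25 N^2/Hz
Step 2: F_noise = sqrt(1.5359e-25)
F_noise = 3.92e-13 N/sqrt(Hz)


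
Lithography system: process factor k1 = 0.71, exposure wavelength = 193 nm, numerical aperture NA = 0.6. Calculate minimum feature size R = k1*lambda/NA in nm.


Step 1: Identify values: k1 = 0.71, lambda = 193 nm, NA = 0.6
Step 2: R = k1 * lambda / NA
R = 0.71 * 193 / 0.6
R = 228.4 nm


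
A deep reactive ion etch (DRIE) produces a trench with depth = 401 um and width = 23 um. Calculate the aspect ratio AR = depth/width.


Step 1: AR = depth / width
Step 2: AR = 401 / 23
AR = 17.4


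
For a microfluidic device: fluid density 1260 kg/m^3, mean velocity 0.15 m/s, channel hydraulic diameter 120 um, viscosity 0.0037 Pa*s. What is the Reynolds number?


Step 1: Convert Dh to meters: Dh = 120e-6 m
Step 2: Re = rho * v * Dh / mu
Re = 1260 * 0.15 * 120e-6 / 0.0037
Re = 6.13


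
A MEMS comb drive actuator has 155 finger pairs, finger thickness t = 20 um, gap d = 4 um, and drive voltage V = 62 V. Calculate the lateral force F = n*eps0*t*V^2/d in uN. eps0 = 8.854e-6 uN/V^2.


Step 1: Parameters: n=155, eps0=8.854e-6 uN/V^2, t=20 um, V=62 V, d=4 um
Step 2: V^2 = 3844
Step 3: F = 155 * 8.854e-6 * 20 * 3844 / 4
F = 26.377 uN


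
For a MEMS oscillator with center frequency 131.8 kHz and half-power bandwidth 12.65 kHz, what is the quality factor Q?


Step 1: Q = f0 / bandwidth
Step 2: Q = 131.8 / 12.65
Q = 10.4


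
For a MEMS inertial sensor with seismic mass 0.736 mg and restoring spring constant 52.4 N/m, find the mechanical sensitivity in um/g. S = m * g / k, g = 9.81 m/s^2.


Step 1: Convert mass: m = 0.736 mg = 7.36e-07 kg
Step 2: S = m * g / k = 7.36e-07 * 9.81 / 52.4
Step 3: S = 1.38e-07 m/g
Step 4: Convert to um/g: S = 0.138 um/g


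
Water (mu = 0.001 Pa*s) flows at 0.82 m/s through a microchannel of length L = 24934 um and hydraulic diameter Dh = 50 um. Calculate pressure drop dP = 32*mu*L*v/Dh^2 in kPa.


Step 1: Convert to SI: L = 24934e-6 m, Dh = 50e-6 m
Step 2: dP = 32 * 0.001 * 24934e-6 * 0.82 / (50e-6)^2
Step 3: dP = 261707.26 Pa
Step 4: Convert to kPa: dP = 261.71 kPa


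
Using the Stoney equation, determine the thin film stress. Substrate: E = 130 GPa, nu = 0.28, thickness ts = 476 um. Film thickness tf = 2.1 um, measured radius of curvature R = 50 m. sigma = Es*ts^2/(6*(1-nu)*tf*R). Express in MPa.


Step 1: Compute numerator: Es * ts^2 = 130 * 476^2 = 29454880 (GPa*um^2)
Step 2: Compute denominator (R in um): 6*(1-nu)*tf*R = 6*0.72*2.1*50e6 = 453600000.0 (um^2)
Step 3: sigma (GPa) = 29454880 / 453600000.0 = 6.4936e-02 GPa
Step 4: Convert to MPa (x1000): sigma = 64.9 MPa


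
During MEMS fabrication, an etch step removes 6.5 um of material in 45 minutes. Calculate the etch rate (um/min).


Step 1: Etch rate = depth / time
Step 2: rate = 6.5 / 45
rate = 0.144 um/min


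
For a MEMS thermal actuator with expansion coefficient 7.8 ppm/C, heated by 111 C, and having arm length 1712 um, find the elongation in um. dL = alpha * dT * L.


Step 1: Convert CTE: alpha = 7.8 ppm/C = 7.8e-6 /C
Step 2: dL = 7.8e-6 * 111 * 1712
dL = 1.4822 um


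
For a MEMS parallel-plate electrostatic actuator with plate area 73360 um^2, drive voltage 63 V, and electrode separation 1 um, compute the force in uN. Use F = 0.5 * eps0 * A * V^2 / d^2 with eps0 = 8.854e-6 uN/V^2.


Step 1: Identify parameters.
eps0 = 8.854e-6 uN/V^2, A = 73360 um^2, V = 63 V, d = 1 um
Step 2: Compute V^2 = 63^2 = 3969
Step 3: Compute d^2 = 1^2 = 1
Step 4: F = 0.5 * 8.854e-6 * 73360 * 3969 / 1
F = 1288.991 uN


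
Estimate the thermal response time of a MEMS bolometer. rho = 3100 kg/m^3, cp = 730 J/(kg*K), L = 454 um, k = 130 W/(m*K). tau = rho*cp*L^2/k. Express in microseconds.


Step 1: Convert L to m: L = 454e-6 m
Step 2: L^2 = (454e-6)^2 = 2.06116e-07 m^2
Step 3: tau = 3100 * 730 * 2.06116e-07 / 130 = 3.58800391e-03 s
Step 4: Convert to microseconds (multiply by 1e6).
tau = 3588.004 us


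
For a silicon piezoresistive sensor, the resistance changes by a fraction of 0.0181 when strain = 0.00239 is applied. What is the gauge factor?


Step 1: Identify values.
dR/R = 0.0181, strain = 0.00239
Step 2: GF = (dR/R) / strain = 0.0181 / 0.00239
GF = 7.6


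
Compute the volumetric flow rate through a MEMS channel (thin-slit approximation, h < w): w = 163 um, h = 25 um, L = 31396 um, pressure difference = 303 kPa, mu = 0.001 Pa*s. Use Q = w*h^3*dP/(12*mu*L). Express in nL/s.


Step 1: Convert all dimensions to SI (meters).
w = 163e-6 m, h = 25e-6 m, L = 31396e-6 m, dP = 303e3 Pa
Step 2: Q = w * h^3 * dP / (12 * mu * L)
Q = 163e-6 * (25e-6)^3 * 303e3 / (12 * 0.001 * 31396e-6) = 2.04830532e-09 m^3/s
Step 3: Convert Q from m^3/s to nL/s (1 m^3 = 1e12 nL, so multiply by 1e12).
Q = 2048.305 nL/s
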